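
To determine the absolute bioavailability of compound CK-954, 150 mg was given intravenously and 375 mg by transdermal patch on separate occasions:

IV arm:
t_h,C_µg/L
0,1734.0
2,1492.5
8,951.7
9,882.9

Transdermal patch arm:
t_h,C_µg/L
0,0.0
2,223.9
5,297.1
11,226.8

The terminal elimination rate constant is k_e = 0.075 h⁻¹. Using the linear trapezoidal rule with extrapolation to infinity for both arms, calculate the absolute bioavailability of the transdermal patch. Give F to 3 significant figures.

F = 0.0964

Trapezoidal AUC_0→9 (IV):
  [0→2]: (1734.0+1492.5)/2 × 2 = 3226.5
  [2→8]: (1492.5+951.7)/2 × 6 = 7332.6
  [8→9]: (951.7+882.9)/2 × 1 = 917.3
  Sum = 11476.4 µg/L·h
IV tail: 882.9/0.075 = 11772.000; AUC_iv,0→∞ = 11476.4 + 11772.000 = 23248.4 µg/L·h
Trapezoidal AUC_0→11 (transdermal patch):
  [0→2]: (0.0+223.9)/2 × 2 = 223.9
  [2→5]: (223.9+297.1)/2 × 3 = 781.5
  [5→11]: (297.1+226.8)/2 × 6 = 1571.7
  Sum = 2577.1 µg/L·h
transdermal patch tail: 226.8/0.075 = 3024.000; AUC_ev,0→∞ = 2577.1 + 3024.000 = 5601.1 µg/L·h
F = (AUC_ev/D_ev)/(AUC_iv/D_iv) = (5601.1/375)/(23248.4/150) = 14.9363/154.989 = 0.0964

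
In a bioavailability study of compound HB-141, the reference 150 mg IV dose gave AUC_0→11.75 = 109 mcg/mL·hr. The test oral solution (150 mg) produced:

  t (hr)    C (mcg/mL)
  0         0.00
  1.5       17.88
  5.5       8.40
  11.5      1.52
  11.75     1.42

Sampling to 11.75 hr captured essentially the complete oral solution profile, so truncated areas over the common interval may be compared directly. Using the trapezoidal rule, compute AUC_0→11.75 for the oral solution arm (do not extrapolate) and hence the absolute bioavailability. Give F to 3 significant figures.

Trapezoidal AUC_0→11.75 (oral solution):
  [0→1.5]: (0.00+17.88)/2 × 1.5 = 13.41
  [1.5→5.5]: (17.88+8.40)/2 × 4 = 52.56
  [5.5→11.5]: (8.40+1.52)/2 × 6 = 29.76
  [11.5→11.75]: (1.52+1.42)/2 × 0.25 = 0.3675
  Sum = 96.0975 mcg/mL·hr
F = (AUC_ev/D_ev)/(AUC_iv/D_iv) = (96.0975/150)/(109/150) = 0.64065/0.726667 = 0.8816

F = 0.882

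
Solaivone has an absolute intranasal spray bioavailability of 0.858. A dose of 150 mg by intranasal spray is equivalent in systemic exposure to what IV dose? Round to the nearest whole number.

Systemic exposure from an extravascular dose = F × D_ev, so the equivalent IV dose is F × D_ev.
D_iv = F × D_ev = 0.858 × 150 = 128.7 mg

D_iv = 129 mg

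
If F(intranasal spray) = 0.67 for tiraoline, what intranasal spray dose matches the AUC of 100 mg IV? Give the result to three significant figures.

D_intranasal = 149 mg

For equal systemic exposure: F × D_ev = D_iv
D_ev = D_iv / F = 100 / 0.67 = 149.254 mg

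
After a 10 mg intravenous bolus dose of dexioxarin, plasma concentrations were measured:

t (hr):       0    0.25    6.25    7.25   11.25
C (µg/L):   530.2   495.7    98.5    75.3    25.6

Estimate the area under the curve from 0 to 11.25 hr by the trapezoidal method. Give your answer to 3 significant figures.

AUC = 2200 µg/L·hr

Trapezoidal AUC_0→11.25:
  [0→0.25]: (530.2+495.7)/2 × 0.25 = 128.2375
  [0.25→6.25]: (495.7+98.5)/2 × 6 = 1782.6
  [6.25→7.25]: (98.5+75.3)/2 × 1 = 86.9
  [7.25→11.25]: (75.3+25.6)/2 × 4 = 201.8
  Sum = 2199.5375 µg/L·hr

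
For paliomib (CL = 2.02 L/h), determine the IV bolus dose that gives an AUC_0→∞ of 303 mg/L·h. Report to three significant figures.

Dose_iv = CL × AUC_0→∞
     = 2.02 × 303 = 612.06 mg

Dose = 612 mg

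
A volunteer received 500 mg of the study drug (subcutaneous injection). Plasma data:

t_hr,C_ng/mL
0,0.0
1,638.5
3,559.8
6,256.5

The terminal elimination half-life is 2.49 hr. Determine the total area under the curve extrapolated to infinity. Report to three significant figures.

AUC = 3660 ng/mL·hr

Trapezoidal AUC_0→6:
  [0→1]: (0.0+638.5)/2 × 1 = 319.25
  [1→3]: (638.5+559.8)/2 × 2 = 1198.3
  [3→6]: (559.8+256.5)/2 × 3 = 1224.45
  Sum = 2742.0 ng/mL·hr
k_e = ln2 / t½ = 0.693147 / 2.49 = 0.2784 hr^-1
Extrapolated tail: C_last / k_e = 256.5 / 0.2784 = 921.336
AUC_0→∞ = 2742.0 + 921.336 = 3663.336 ng/mL·hr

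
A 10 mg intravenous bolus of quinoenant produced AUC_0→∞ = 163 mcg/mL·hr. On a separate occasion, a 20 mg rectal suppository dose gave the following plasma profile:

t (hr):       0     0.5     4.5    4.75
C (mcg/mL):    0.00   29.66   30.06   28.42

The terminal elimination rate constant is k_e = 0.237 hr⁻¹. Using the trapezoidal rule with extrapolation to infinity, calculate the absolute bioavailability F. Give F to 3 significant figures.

Trapezoidal AUC_0→4.75 (rectal suppository):
  [0→0.5]: (0.00+29.66)/2 × 0.5 = 7.415
  [0.5→4.5]: (29.66+30.06)/2 × 4 = 119.44
  [4.5→4.75]: (30.06+28.42)/2 × 0.25 = 7.31
  Sum = 134.165 mcg/mL·hr
Tail: C_last/k_e = 28.42/0.237 = 119.916
AUC_0→∞ (rectal suppository) = 134.165 + 119.916 = 254.081 mcg/mL·hr
F = (AUC_ev/D_ev)/(AUC_iv/D_iv) = (254.081/20)/(163/10) = 12.70405/16.3 = 0.7794

F = 0.779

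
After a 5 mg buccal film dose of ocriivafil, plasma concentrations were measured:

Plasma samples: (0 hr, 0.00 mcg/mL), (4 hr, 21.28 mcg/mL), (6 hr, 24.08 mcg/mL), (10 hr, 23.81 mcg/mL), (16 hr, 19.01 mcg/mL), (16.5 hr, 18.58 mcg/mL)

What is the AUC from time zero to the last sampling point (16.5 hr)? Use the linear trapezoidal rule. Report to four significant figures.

Trapezoidal AUC_0→16.5:
  [0→4]: (0.00+21.28)/2 × 4 = 42.56
  [4→6]: (21.28+24.08)/2 × 2 = 45.36
  [6→10]: (24.08+23.81)/2 × 4 = 95.78
  [10→16]: (23.81+19.01)/2 × 6 = 128.46
  [16→16.5]: (19.01+18.58)/2 × 0.5 = 9.3975
  Sum = 321.5575 mcg/mL·hr

AUC = 321.6 mcg/mL·hr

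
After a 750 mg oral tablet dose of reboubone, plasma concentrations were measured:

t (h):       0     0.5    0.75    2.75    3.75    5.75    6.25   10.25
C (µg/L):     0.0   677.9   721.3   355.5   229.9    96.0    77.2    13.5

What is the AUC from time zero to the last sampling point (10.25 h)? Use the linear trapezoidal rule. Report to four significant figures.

Trapezoidal AUC_0→10.25:
  [0→0.5]: (0.0+677.9)/2 × 0.5 = 169.475
  [0.5→0.75]: (677.9+721.3)/2 × 0.25 = 174.9
  [0.75→2.75]: (721.3+355.5)/2 × 2 = 1076.8
  [2.75→3.75]: (355.5+229.9)/2 × 1 = 292.7
  [3.75→5.75]: (229.9+96.0)/2 × 2 = 325.9
  [5.75→6.25]: (96.0+77.2)/2 × 0.5 = 43.3
  [6.25→10.25]: (77.2+13.5)/2 × 4 = 181.4
  Sum = 2264.475 µg/L·h

AUC = 2264 µg/L·h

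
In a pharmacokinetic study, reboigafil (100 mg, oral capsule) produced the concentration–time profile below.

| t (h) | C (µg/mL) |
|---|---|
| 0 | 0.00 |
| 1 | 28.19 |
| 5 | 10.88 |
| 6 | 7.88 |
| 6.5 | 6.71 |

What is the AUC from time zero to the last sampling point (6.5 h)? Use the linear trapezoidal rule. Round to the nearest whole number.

Trapezoidal AUC_0→6.5:
  [0→1]: (0.00+28.19)/2 × 1 = 14.095
  [1→5]: (28.19+10.88)/2 × 4 = 78.14
  [5→6]: (10.88+7.88)/2 × 1 = 9.38
  [6→6.5]: (7.88+6.71)/2 × 0.5 = 3.6475
  Sum = 105.2625 µg/mL·h

AUC = 105 µg/mL·h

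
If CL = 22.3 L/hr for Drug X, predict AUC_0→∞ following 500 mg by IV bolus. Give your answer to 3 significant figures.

AUC_0→∞ = Dose_iv / CL
        = 500 / 22.3 = 22.4215 mg/L·hr

AUC = 22.4 mg/L·hr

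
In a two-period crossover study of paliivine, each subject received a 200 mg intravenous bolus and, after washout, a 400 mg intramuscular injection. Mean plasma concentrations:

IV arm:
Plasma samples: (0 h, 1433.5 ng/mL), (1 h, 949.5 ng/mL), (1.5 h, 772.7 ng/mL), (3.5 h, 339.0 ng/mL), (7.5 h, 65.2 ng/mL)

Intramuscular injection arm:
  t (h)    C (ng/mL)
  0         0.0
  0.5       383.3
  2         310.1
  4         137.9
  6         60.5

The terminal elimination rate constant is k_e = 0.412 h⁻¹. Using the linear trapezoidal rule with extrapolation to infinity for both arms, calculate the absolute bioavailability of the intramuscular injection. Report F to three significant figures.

Trapezoidal AUC_0→7.5 (IV):
  [0→1]: (1433.5+949.5)/2 × 1 = 1191.5
  [1→1.5]: (949.5+772.7)/2 × 0.5 = 430.55
  [1.5→3.5]: (772.7+339.0)/2 × 2 = 1111.7
  [3.5→7.5]: (339.0+65.2)/2 × 4 = 808.4
  Sum = 3542.15 ng/mL·h
IV tail: 65.2/0.412 = 158.252; AUC_iv,0→∞ = 3542.15 + 158.252 = 3700.402 ng/mL·h
Trapezoidal AUC_0→6 (intramuscular injection):
  [0→0.5]: (0.0+383.3)/2 × 0.5 = 95.825
  [0.5→2]: (383.3+310.1)/2 × 1.5 = 520.05
  [2→4]: (310.1+137.9)/2 × 2 = 448.0
  [4→6]: (137.9+60.5)/2 × 2 = 198.4
  Sum = 1262.275 ng/mL·h
intramuscular injection tail: 60.5/0.412 = 146.845; AUC_ev,0→∞ = 1262.275 + 146.845 = 1409.12 ng/mL·h
F = (AUC_ev/D_ev)/(AUC_iv/D_iv) = (1409.12/400)/(3700.402/200) = 3.5228/18.50201 = 0.1904

F = 0.190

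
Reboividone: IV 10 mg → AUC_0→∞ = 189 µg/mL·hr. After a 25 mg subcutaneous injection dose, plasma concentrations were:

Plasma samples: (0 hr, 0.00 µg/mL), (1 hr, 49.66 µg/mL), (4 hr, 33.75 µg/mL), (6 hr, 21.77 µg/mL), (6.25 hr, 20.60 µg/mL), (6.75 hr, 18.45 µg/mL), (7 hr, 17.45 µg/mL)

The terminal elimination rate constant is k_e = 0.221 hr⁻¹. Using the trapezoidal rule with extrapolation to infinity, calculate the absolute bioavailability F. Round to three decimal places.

Trapezoidal AUC_0→7 (subcutaneous injection):
  [0→1]: (0.00+49.66)/2 × 1 = 24.83
  [1→4]: (49.66+33.75)/2 × 3 = 125.115
  [4→6]: (33.75+21.77)/2 × 2 = 55.52
  [6→6.25]: (21.77+20.60)/2 × 0.25 = 5.29625
  [6.25→6.75]: (20.60+18.45)/2 × 0.5 = 9.7625
  [6.75→7]: (18.45+17.45)/2 × 0.25 = 4.4875
  Sum = 225.01125 µg/mL·hr
Tail: C_last/k_e = 17.45/0.221 = 78.959
AUC_0→∞ (subcutaneous injection) = 225.01125 + 78.959 = 303.97025 µg/mL·hr
F = (AUC_ev/D_ev)/(AUC_iv/D_iv) = (303.97025/25)/(189/10) = 12.15881/18.9 = 0.6433

F = 0.643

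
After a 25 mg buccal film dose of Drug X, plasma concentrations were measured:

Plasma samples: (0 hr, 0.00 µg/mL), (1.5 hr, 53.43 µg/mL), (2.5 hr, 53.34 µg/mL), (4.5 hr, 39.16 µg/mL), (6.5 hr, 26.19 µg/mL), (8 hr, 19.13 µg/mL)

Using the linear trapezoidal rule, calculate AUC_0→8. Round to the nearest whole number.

Trapezoidal AUC_0→8:
  [0→1.5]: (0.00+53.43)/2 × 1.5 = 40.0725
  [1.5→2.5]: (53.43+53.34)/2 × 1 = 53.385
  [2.5→4.5]: (53.34+39.16)/2 × 2 = 92.5
  [4.5→6.5]: (39.16+26.19)/2 × 2 = 65.35
  [6.5→8]: (26.19+19.13)/2 × 1.5 = 33.99
  Sum = 285.2975 µg/mL·hr

AUC = 285 µg/mL·hr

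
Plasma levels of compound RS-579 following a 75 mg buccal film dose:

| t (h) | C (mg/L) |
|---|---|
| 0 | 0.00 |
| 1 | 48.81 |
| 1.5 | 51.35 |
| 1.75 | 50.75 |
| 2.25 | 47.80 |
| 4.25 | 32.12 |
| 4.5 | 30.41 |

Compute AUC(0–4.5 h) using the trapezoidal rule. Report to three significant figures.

AUC = 175 mg/L·h

Trapezoidal AUC_0→4.5:
  [0→1]: (0.00+48.81)/2 × 1 = 24.405
  [1→1.5]: (48.81+51.35)/2 × 0.5 = 25.04
  [1.5→1.75]: (51.35+50.75)/2 × 0.25 = 12.7625
  [1.75→2.25]: (50.75+47.80)/2 × 0.5 = 24.6375
  [2.25→4.25]: (47.80+32.12)/2 × 2 = 79.92
  [4.25→4.5]: (32.12+30.41)/2 × 0.25 = 7.81625
  Sum = 174.58125 mg/L·h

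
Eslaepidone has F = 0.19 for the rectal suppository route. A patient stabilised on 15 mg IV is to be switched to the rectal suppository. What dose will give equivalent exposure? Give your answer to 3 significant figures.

D_rectal = 78.9 mg

For equal systemic exposure: F × D_ev = D_iv
D_ev = D_iv / F = 15 / 0.19 = 78.9474 mg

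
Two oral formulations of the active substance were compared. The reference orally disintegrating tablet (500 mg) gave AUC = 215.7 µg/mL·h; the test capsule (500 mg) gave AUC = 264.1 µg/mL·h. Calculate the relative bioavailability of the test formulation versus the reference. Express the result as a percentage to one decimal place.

F_rel = 122.4%

F_rel = (AUC_test/D_test) / (AUC_ref/D_ref)
      = (264.1/500) / (215.7/500)
      = 0.5282 / 0.4314 = 1.2244 = 122.44%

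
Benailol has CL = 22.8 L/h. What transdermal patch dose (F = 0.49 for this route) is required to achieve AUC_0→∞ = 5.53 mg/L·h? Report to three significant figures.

Dose = 257 mg

Dose = CL × AUC_0→∞ / F
     = 22.8 × 5.53 / 0.49 = 257.314 mg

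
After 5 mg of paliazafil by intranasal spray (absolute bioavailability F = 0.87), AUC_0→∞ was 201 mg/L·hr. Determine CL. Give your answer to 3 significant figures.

CL = 0.0216 L/hr

CL = F × Dose / AUC_0→∞
   = 0.87 × 5 / 201 = 0.0216418 L/hr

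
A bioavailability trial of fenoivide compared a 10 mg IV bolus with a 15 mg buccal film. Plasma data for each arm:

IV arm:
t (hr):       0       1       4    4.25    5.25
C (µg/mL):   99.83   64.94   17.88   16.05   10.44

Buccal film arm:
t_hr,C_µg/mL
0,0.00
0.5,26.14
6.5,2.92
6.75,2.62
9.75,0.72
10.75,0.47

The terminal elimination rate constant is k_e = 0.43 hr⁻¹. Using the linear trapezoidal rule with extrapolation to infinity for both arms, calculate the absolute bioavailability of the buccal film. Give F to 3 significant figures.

F = 0.271

Trapezoidal AUC_0→5.25 (IV):
  [0→1]: (99.83+64.94)/2 × 1 = 82.385
  [1→4]: (64.94+17.88)/2 × 3 = 124.23
  [4→4.25]: (17.88+16.05)/2 × 0.25 = 4.24125
  [4.25→5.25]: (16.05+10.44)/2 × 1 = 13.245
  Sum = 224.10125 µg/mL·hr
IV tail: 10.44/0.43 = 24.279; AUC_iv,0→∞ = 224.10125 + 24.279 = 248.38025 µg/mL·hr
Trapezoidal AUC_0→10.75 (buccal film):
  [0→0.5]: (0.00+26.14)/2 × 0.5 = 6.535
  [0.5→6.5]: (26.14+2.92)/2 × 6 = 87.18
  [6.5→6.75]: (2.92+2.62)/2 × 0.25 = 0.6925
  [6.75→9.75]: (2.62+0.72)/2 × 3 = 5.01
  [9.75→10.75]: (0.72+0.47)/2 × 1 = 0.595
  Sum = 100.0125 µg/mL·hr
buccal film tail: 0.47/0.43 = 1.093; AUC_ev,0→∞ = 100.0125 + 1.093 = 101.1055 µg/mL·hr
F = (AUC_ev/D_ev)/(AUC_iv/D_iv) = (101.1055/15)/(248.38025/10) = 6.74037/24.838025 = 0.2714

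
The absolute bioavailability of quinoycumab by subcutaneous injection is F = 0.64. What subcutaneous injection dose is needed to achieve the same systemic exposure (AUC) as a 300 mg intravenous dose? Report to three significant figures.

D_subcutaneous = 469 mg

For equal systemic exposure: F × D_ev = D_iv
D_ev = D_iv / F = 300 / 0.64 = 468.75 mg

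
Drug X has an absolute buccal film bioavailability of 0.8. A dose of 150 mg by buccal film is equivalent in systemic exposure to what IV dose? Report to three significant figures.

D_iv = 120 mg

Systemic exposure from an extravascular dose = F × D_ev, so the equivalent IV dose is F × D_ev.
D_iv = F × D_ev = 0.8 × 150 = 120 mg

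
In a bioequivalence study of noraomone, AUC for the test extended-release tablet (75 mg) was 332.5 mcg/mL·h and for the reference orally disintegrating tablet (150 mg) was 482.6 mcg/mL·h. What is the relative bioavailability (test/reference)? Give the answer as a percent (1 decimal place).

F_rel = (AUC_test/D_test) / (AUC_ref/D_ref)
      = (332.5/75) / (482.6/150)
      = 4.43333 / 3.21733 = 1.3780 = 137.80%

F_rel = 137.8%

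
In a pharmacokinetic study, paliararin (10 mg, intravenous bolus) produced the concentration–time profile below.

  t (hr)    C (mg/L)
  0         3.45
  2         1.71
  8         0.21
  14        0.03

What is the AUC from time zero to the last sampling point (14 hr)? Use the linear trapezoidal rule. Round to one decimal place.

AUC = 11.6 mg/L·hr

Trapezoidal AUC_0→14:
  [0→2]: (3.45+1.71)/2 × 2 = 5.16
  [2→8]: (1.71+0.21)/2 × 6 = 5.76
  [8→14]: (0.21+0.03)/2 × 6 = 0.72
  Sum = 11.64 mg/L·hr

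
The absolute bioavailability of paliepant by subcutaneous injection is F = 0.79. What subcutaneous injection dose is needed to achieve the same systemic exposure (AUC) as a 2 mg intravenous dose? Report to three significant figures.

For equal systemic exposure: F × D_ev = D_iv
D_ev = D_iv / F = 2 / 0.79 = 2.53165 mg

D_subcutaneous = 2.53 mg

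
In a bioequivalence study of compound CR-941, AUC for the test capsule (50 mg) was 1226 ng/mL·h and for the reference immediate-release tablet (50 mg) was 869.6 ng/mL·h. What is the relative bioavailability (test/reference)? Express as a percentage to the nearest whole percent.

F_rel = (AUC_test/D_test) / (AUC_ref/D_ref)
      = (1226/50) / (869.6/50)
      = 24.52 / 17.392 = 1.4098 = 140.98%

F_rel = 141%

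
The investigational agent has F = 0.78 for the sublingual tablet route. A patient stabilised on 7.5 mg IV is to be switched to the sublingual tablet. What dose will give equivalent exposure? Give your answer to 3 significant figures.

D_sublingual = 9.62 mg

For equal systemic exposure: F × D_ev = D_iv
D_ev = D_iv / F = 7.5 / 0.78 = 9.61538 mg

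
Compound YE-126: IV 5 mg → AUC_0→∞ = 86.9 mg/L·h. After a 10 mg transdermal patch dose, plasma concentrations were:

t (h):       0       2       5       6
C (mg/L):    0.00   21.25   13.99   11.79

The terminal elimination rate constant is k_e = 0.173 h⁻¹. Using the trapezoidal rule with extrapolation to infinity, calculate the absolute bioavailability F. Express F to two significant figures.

F = 0.89

Trapezoidal AUC_0→6 (transdermal patch):
  [0→2]: (0.00+21.25)/2 × 2 = 21.25
  [2→5]: (21.25+13.99)/2 × 3 = 52.86
  [5→6]: (13.99+11.79)/2 × 1 = 12.89
  Sum = 87.0 mg/L·h
Tail: C_last/k_e = 11.79/0.173 = 68.150
AUC_0→∞ (transdermal patch) = 87.0 + 68.150 = 155.15 mg/L·h
F = (AUC_ev/D_ev)/(AUC_iv/D_iv) = (155.15/10)/(86.9/5) = 15.515/17.38 = 0.8927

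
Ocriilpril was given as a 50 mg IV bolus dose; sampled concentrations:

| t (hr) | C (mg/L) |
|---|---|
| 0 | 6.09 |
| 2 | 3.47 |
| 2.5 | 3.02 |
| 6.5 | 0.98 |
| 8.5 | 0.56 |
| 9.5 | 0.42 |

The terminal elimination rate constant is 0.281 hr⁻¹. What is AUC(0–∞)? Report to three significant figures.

Trapezoidal AUC_0→9.5:
  [0→2]: (6.09+3.47)/2 × 2 = 9.56
  [2→2.5]: (3.47+3.02)/2 × 0.5 = 1.6225
  [2.5→6.5]: (3.02+0.98)/2 × 4 = 8.0
  [6.5→8.5]: (0.98+0.56)/2 × 2 = 1.54
  [8.5→9.5]: (0.56+0.42)/2 × 1 = 0.49
  Sum = 21.2125 mg/L·hr
Extrapolated tail: C_last / k_e = 0.42 / 0.281 = 1.495
AUC_0→∞ = 21.2125 + 1.495 = 22.7075 mg/L·hr

AUC = 22.7 mg/L·hr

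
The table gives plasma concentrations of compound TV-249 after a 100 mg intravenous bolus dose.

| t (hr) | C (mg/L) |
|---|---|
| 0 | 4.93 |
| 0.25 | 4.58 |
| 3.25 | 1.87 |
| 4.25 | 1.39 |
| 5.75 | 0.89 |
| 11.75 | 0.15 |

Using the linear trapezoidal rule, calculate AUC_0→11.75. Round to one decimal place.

AUC = 17.3 mg/L·hr

Trapezoidal AUC_0→11.75:
  [0→0.25]: (4.93+4.58)/2 × 0.25 = 1.18875
  [0.25→3.25]: (4.58+1.87)/2 × 3 = 9.675
  [3.25→4.25]: (1.87+1.39)/2 × 1 = 1.63
  [4.25→5.75]: (1.39+0.89)/2 × 1.5 = 1.71
  [5.75→11.75]: (0.89+0.15)/2 × 6 = 3.12
  Sum = 17.32375 mg/L·hr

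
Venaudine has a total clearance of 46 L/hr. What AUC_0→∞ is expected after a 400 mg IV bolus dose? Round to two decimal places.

AUC_0→∞ = Dose_iv / CL
        = 400 / 46 = 8.69565 mg/L·hr

AUC = 8.70 mg/L·hr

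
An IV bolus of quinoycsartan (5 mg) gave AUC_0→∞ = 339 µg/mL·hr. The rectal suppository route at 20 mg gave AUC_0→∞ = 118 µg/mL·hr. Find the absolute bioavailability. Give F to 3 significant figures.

F = 0.0870

F = (AUC_ev / D_ev) / (AUC_iv / D_iv)
  = (118/20) / (339/5)
  = 5.9 / 67.8 = 0.0870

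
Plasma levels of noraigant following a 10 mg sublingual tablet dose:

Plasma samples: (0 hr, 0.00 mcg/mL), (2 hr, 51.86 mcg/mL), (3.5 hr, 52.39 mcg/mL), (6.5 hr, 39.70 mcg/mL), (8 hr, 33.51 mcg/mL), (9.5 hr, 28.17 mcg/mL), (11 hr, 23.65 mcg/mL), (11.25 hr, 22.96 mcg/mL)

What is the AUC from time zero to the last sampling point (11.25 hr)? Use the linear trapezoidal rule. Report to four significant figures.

Trapezoidal AUC_0→11.25:
  [0→2]: (0.00+51.86)/2 × 2 = 51.86
  [2→3.5]: (51.86+52.39)/2 × 1.5 = 78.1875
  [3.5→6.5]: (52.39+39.70)/2 × 3 = 138.135
  [6.5→8]: (39.70+33.51)/2 × 1.5 = 54.9075
  [8→9.5]: (33.51+28.17)/2 × 1.5 = 46.26
  [9.5→11]: (28.17+23.65)/2 × 1.5 = 38.865
  [11→11.25]: (23.65+22.96)/2 × 0.25 = 5.82625
  Sum = 414.04125 mcg/mL·hr

AUC = 414.0 mcg/mL·hr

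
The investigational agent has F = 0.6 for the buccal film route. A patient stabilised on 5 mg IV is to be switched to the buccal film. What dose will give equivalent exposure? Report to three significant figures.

D_buccal = 8.33 mg

For equal systemic exposure: F × D_ev = D_iv
D_ev = D_iv / F = 5 / 0.6 = 8.33333 mg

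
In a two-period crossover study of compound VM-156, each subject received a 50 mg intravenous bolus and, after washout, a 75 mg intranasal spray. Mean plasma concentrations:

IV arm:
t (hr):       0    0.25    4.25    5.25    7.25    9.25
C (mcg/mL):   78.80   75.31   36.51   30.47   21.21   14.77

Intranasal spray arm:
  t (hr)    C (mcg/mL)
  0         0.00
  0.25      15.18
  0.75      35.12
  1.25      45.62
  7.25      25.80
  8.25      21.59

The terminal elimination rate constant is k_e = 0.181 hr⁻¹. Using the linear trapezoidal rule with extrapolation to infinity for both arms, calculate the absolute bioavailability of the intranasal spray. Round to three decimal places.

Trapezoidal AUC_0→9.25 (IV):
  [0→0.25]: (78.80+75.31)/2 × 0.25 = 19.26375
  [0.25→4.25]: (75.31+36.51)/2 × 4 = 223.64
  [4.25→5.25]: (36.51+30.47)/2 × 1 = 33.49
  [5.25→7.25]: (30.47+21.21)/2 × 2 = 51.68
  [7.25→9.25]: (21.21+14.77)/2 × 2 = 35.98
  Sum = 364.05375 mcg/mL·hr
IV tail: 14.77/0.181 = 81.602; AUC_iv,0→∞ = 364.05375 + 81.602 = 445.65575 mcg/mL·hr
Trapezoidal AUC_0→8.25 (intranasal spray):
  [0→0.25]: (0.00+15.18)/2 × 0.25 = 1.8975
  [0.25→0.75]: (15.18+35.12)/2 × 0.5 = 12.575
  [0.75→1.25]: (35.12+45.62)/2 × 0.5 = 20.185
  [1.25→7.25]: (45.62+25.80)/2 × 6 = 214.26
  [7.25→8.25]: (25.80+21.59)/2 × 1 = 23.695
  Sum = 272.6125 mcg/mL·hr
intranasal spray tail: 21.59/0.181 = 119.282; AUC_ev,0→∞ = 272.6125 + 119.282 = 391.8945 mcg/mL·hr
F = (AUC_ev/D_ev)/(AUC_iv/D_iv) = (391.8945/75)/(445.65575/50) = 5.22526/8.913115 = 0.5862

F = 0.586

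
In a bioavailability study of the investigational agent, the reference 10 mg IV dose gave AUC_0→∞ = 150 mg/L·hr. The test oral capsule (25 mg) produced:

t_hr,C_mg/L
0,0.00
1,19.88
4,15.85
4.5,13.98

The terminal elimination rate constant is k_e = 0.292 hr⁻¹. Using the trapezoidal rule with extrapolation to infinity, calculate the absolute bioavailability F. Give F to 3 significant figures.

F = 0.317

Trapezoidal AUC_0→4.5 (oral capsule):
  [0→1]: (0.00+19.88)/2 × 1 = 9.94
  [1→4]: (19.88+15.85)/2 × 3 = 53.595
  [4→4.5]: (15.85+13.98)/2 × 0.5 = 7.4575
  Sum = 70.9925 mg/L·hr
Tail: C_last/k_e = 13.98/0.292 = 47.877
AUC_0→∞ (oral capsule) = 70.9925 + 47.877 = 118.8695 mg/L·hr
F = (AUC_ev/D_ev)/(AUC_iv/D_iv) = (118.8695/25)/(150/10) = 4.75478/15 = 0.3170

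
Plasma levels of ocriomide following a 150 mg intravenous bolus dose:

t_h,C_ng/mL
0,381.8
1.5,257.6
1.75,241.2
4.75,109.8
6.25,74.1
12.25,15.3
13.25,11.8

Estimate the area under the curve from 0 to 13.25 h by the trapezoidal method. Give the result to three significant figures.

AUC = 1490 ng/mL·h

Trapezoidal AUC_0→13.25:
  [0→1.5]: (381.8+257.6)/2 × 1.5 = 479.55
  [1.5→1.75]: (257.6+241.2)/2 × 0.25 = 62.35
  [1.75→4.75]: (241.2+109.8)/2 × 3 = 526.5
  [4.75→6.25]: (109.8+74.1)/2 × 1.5 = 137.925
  [6.25→12.25]: (74.1+15.3)/2 × 6 = 268.2
  [12.25→13.25]: (15.3+11.8)/2 × 1 = 13.55
  Sum = 1488.075 ng/mL·h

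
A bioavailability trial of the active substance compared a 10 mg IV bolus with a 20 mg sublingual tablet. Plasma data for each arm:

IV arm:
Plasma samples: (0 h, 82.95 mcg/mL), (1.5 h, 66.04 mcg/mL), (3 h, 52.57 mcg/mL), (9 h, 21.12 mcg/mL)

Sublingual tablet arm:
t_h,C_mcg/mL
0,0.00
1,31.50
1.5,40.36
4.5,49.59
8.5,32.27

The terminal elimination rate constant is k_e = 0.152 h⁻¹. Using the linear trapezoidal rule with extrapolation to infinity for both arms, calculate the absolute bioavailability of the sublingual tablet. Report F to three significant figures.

F = 0.486

Trapezoidal AUC_0→9 (IV):
  [0→1.5]: (82.95+66.04)/2 × 1.5 = 111.7425
  [1.5→3]: (66.04+52.57)/2 × 1.5 = 88.9575
  [3→9]: (52.57+21.12)/2 × 6 = 221.07
  Sum = 421.77 mcg/mL·h
IV tail: 21.12/0.152 = 138.947; AUC_iv,0→∞ = 421.77 + 138.947 = 560.717 mcg/mL·h
Trapezoidal AUC_0→8.5 (sublingual tablet):
  [0→1]: (0.00+31.50)/2 × 1 = 15.75
  [1→1.5]: (31.50+40.36)/2 × 0.5 = 17.965
  [1.5→4.5]: (40.36+49.59)/2 × 3 = 134.925
  [4.5→8.5]: (49.59+32.27)/2 × 4 = 163.72
  Sum = 332.36 mcg/mL·h
sublingual tablet tail: 32.27/0.152 = 212.303; AUC_ev,0→∞ = 332.36 + 212.303 = 544.663 mcg/mL·h
F = (AUC_ev/D_ev)/(AUC_iv/D_iv) = (544.663/20)/(560.717/10) = 27.23315/56.0717 = 0.4857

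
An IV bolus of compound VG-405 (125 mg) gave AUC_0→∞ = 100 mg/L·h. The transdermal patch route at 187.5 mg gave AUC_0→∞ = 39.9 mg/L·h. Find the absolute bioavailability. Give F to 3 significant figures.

F = 0.266

F = (AUC_ev / D_ev) / (AUC_iv / D_iv)
  = (39.9/187.5) / (100/125)
  = 0.2128 / 0.8 = 0.2660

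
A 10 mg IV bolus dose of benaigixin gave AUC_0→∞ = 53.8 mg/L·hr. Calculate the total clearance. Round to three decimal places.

CL = 0.186 L/hr

CL = Dose_iv / AUC_0→∞
   = 10 / 53.8 = 0.185874 L/hr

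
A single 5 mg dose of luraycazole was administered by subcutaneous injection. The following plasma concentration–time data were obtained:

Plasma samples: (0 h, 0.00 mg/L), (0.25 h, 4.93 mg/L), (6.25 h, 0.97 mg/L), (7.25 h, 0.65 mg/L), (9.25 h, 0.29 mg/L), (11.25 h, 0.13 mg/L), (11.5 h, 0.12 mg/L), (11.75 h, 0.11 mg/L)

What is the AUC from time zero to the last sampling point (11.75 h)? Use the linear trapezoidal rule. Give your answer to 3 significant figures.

AUC = 20.5 mg/L·h

Trapezoidal AUC_0→11.75:
  [0→0.25]: (0.00+4.93)/2 × 0.25 = 0.61625
  [0.25→6.25]: (4.93+0.97)/2 × 6 = 17.7
  [6.25→7.25]: (0.97+0.65)/2 × 1 = 0.81
  [7.25→9.25]: (0.65+0.29)/2 × 2 = 0.94
  [9.25→11.25]: (0.29+0.13)/2 × 2 = 0.42
  [11.25→11.5]: (0.13+0.12)/2 × 0.25 = 0.03125
  [11.5→11.75]: (0.12+0.11)/2 × 0.25 = 0.02875
  Sum = 20.54625 mg/L·h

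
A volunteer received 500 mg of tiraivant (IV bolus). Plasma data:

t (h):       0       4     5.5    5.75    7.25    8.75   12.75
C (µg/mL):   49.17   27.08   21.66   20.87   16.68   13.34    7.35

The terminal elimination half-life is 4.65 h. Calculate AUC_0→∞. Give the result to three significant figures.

AUC = 336 µg/mL·h

Trapezoidal AUC_0→12.75:
  [0→4]: (49.17+27.08)/2 × 4 = 152.5
  [4→5.5]: (27.08+21.66)/2 × 1.5 = 36.555
  [5.5→5.75]: (21.66+20.87)/2 × 0.25 = 5.31625
  [5.75→7.25]: (20.87+16.68)/2 × 1.5 = 28.1625
  [7.25→8.75]: (16.68+13.34)/2 × 1.5 = 22.515
  [8.75→12.75]: (13.34+7.35)/2 × 4 = 41.38
  Sum = 286.42875 µg/mL·h
k_e = ln2 / t½ = 0.693147 / 4.65 = 0.1491 h^-1
Extrapolated tail: C_last / k_e = 7.35 / 0.1491 = 49.296
AUC_0→∞ = 286.42875 + 49.296 = 335.72475 µg/mL·h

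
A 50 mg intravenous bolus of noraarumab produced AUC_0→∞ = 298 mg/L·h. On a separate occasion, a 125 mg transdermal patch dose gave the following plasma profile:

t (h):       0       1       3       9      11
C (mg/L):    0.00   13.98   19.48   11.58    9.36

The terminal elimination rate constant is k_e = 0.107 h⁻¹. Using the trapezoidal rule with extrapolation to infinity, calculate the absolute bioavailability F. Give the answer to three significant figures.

Trapezoidal AUC_0→11 (transdermal patch):
  [0→1]: (0.00+13.98)/2 × 1 = 6.99
  [1→3]: (13.98+19.48)/2 × 2 = 33.46
  [3→9]: (19.48+11.58)/2 × 6 = 93.18
  [9→11]: (11.58+9.36)/2 × 2 = 20.94
  Sum = 154.57 mg/L·h
Tail: C_last/k_e = 9.36/0.107 = 87.477
AUC_0→∞ (transdermal patch) = 154.57 + 87.477 = 242.047 mg/L·h
F = (AUC_ev/D_ev)/(AUC_iv/D_iv) = (242.047/125)/(298/50) = 1.936376/5.96 = 0.3249

F = 0.325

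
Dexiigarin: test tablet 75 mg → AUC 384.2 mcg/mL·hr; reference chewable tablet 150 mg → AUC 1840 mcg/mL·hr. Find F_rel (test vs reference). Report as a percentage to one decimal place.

F_rel = 41.8%

F_rel = (AUC_test/D_test) / (AUC_ref/D_ref)
      = (384.2/75) / (1840/150)
      = 5.12267 / 12.2667 = 0.4176 = 41.76%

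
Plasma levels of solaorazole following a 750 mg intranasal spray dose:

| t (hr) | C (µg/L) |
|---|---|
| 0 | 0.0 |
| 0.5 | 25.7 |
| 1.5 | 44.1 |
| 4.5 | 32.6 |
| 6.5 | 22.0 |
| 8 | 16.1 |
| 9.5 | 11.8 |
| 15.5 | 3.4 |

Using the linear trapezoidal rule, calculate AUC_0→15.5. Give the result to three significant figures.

AUC = 306 µg/L·hr

Trapezoidal AUC_0→15.5:
  [0→0.5]: (0.0+25.7)/2 × 0.5 = 6.425
  [0.5→1.5]: (25.7+44.1)/2 × 1 = 34.9
  [1.5→4.5]: (44.1+32.6)/2 × 3 = 115.05
  [4.5→6.5]: (32.6+22.0)/2 × 2 = 54.6
  [6.5→8]: (22.0+16.1)/2 × 1.5 = 28.575
  [8→9.5]: (16.1+11.8)/2 × 1.5 = 20.925
  [9.5→15.5]: (11.8+3.4)/2 × 6 = 45.6
  Sum = 306.075 µg/L·hr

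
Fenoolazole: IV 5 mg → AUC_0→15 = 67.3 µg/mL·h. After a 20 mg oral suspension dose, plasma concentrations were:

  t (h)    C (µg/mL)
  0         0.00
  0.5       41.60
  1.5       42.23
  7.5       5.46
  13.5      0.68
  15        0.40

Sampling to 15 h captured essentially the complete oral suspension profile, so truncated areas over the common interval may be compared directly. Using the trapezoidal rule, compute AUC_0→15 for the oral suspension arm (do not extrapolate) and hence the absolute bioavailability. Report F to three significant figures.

F = 0.797

Trapezoidal AUC_0→15 (oral suspension):
  [0→0.5]: (0.00+41.60)/2 × 0.5 = 10.4
  [0.5→1.5]: (41.60+42.23)/2 × 1 = 41.915
  [1.5→7.5]: (42.23+5.46)/2 × 6 = 143.07
  [7.5→13.5]: (5.46+0.68)/2 × 6 = 18.42
  [13.5→15]: (0.68+0.40)/2 × 1.5 = 0.81
  Sum = 214.615 µg/mL·h
F = (AUC_ev/D_ev)/(AUC_iv/D_iv) = (214.615/20)/(67.3/5) = 10.73075/13.46 = 0.7972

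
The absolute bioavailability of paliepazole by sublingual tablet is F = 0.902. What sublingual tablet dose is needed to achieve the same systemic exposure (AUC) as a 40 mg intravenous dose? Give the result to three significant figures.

For equal systemic exposure: F × D_ev = D_iv
D_ev = D_iv / F = 40 / 0.902 = 44.3459 mg

D_sublingual = 44.3 mg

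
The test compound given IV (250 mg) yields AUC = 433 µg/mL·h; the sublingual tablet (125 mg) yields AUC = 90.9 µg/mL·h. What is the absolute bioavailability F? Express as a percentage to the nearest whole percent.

F = 42%

F = (AUC_ev / D_ev) / (AUC_iv / D_iv)
  = (90.9/125) / (433/250)
  = 0.7272 / 1.732 = 0.4199
  = 41.99%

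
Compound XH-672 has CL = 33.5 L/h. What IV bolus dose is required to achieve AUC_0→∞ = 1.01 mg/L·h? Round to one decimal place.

Dose_iv = CL × AUC_0→∞
     = 33.5 × 1.01 = 33.835 mg

Dose = 33.8 mg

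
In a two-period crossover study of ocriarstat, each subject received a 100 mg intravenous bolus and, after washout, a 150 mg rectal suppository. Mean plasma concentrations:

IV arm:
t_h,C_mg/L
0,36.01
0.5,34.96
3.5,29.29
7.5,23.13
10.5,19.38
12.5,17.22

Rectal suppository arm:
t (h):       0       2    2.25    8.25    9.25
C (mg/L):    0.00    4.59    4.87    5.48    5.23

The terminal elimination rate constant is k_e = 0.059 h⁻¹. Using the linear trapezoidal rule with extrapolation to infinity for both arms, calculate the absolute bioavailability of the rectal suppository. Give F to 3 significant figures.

F = 0.143

Trapezoidal AUC_0→12.5 (IV):
  [0→0.5]: (36.01+34.96)/2 × 0.5 = 17.7425
  [0.5→3.5]: (34.96+29.29)/2 × 3 = 96.375
  [3.5→7.5]: (29.29+23.13)/2 × 4 = 104.84
  [7.5→10.5]: (23.13+19.38)/2 × 3 = 63.765
  [10.5→12.5]: (19.38+17.22)/2 × 2 = 36.6
  Sum = 319.3225 mg/L·h
IV tail: 17.22/0.059 = 291.864; AUC_iv,0→∞ = 319.3225 + 291.864 = 611.1865 mg/L·h
Trapezoidal AUC_0→9.25 (rectal suppository):
  [0→2]: (0.00+4.59)/2 × 2 = 4.59
  [2→2.25]: (4.59+4.87)/2 × 0.25 = 1.1825
  [2.25→8.25]: (4.87+5.48)/2 × 6 = 31.05
  [8.25→9.25]: (5.48+5.23)/2 × 1 = 5.355
  Sum = 42.1775 mg/L·h
rectal suppository tail: 5.23/0.059 = 88.644; AUC_ev,0→∞ = 42.1775 + 88.644 = 130.8215 mg/L·h
F = (AUC_ev/D_ev)/(AUC_iv/D_iv) = (130.8215/150)/(611.1865/100) = 0.872143/6.111865 = 0.1427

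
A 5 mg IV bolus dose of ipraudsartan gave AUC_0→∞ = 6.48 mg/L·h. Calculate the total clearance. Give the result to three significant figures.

CL = Dose_iv / AUC_0→∞
   = 5 / 6.48 = 0.771605 L/h

CL = 0.772 L/h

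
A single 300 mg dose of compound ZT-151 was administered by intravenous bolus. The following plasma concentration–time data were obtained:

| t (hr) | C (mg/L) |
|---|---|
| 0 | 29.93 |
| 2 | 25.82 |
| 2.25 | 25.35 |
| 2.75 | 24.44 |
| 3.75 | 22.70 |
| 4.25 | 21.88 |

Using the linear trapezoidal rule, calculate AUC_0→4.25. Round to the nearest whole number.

Trapezoidal AUC_0→4.25:
  [0→2]: (29.93+25.82)/2 × 2 = 55.75
  [2→2.25]: (25.82+25.35)/2 × 0.25 = 6.39625
  [2.25→2.75]: (25.35+24.44)/2 × 0.5 = 12.4475
  [2.75→3.75]: (24.44+22.70)/2 × 1 = 23.57
  [3.75→4.25]: (22.70+21.88)/2 × 0.5 = 11.145
  Sum = 109.30875 mg/L·hr

AUC = 109 mg/L·hr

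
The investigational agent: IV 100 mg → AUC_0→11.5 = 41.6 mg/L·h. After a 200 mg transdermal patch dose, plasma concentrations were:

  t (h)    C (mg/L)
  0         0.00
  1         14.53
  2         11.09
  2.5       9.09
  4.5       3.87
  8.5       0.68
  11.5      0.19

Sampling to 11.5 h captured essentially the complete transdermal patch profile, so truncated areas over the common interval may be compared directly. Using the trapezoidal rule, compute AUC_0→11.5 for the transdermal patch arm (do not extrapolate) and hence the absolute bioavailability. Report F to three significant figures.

Trapezoidal AUC_0→11.5 (transdermal patch):
  [0→1]: (0.00+14.53)/2 × 1 = 7.265
  [1→2]: (14.53+11.09)/2 × 1 = 12.81
  [2→2.5]: (11.09+9.09)/2 × 0.5 = 5.045
  [2.5→4.5]: (9.09+3.87)/2 × 2 = 12.96
  [4.5→8.5]: (3.87+0.68)/2 × 4 = 9.1
  [8.5→11.5]: (0.68+0.19)/2 × 3 = 1.305
  Sum = 48.485 mg/L·h
F = (AUC_ev/D_ev)/(AUC_iv/D_iv) = (48.485/200)/(41.6/100) = 0.242425/0.416 = 0.5828

F = 0.583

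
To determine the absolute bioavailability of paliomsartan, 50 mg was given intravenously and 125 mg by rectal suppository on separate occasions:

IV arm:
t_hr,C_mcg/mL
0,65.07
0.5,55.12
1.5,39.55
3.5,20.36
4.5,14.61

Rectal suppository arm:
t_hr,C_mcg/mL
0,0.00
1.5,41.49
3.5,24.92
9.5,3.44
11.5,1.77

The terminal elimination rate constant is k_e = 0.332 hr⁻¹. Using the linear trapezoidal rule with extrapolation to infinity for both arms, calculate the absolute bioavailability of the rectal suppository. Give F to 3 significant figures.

F = 0.389

Trapezoidal AUC_0→4.5 (IV):
  [0→0.5]: (65.07+55.12)/2 × 0.5 = 30.0475
  [0.5→1.5]: (55.12+39.55)/2 × 1 = 47.335
  [1.5→3.5]: (39.55+20.36)/2 × 2 = 59.91
  [3.5→4.5]: (20.36+14.61)/2 × 1 = 17.485
  Sum = 154.7775 mcg/mL·hr
IV tail: 14.61/0.332 = 44.006; AUC_iv,0→∞ = 154.7775 + 44.006 = 198.7835 mcg/mL·hr
Trapezoidal AUC_0→11.5 (rectal suppository):
  [0→1.5]: (0.00+41.49)/2 × 1.5 = 31.1175
  [1.5→3.5]: (41.49+24.92)/2 × 2 = 66.41
  [3.5→9.5]: (24.92+3.44)/2 × 6 = 85.08
  [9.5→11.5]: (3.44+1.77)/2 × 2 = 5.21
  Sum = 187.8175 mcg/mL·hr
rectal suppository tail: 1.77/0.332 = 5.331; AUC_ev,0→∞ = 187.8175 + 5.331 = 193.1485 mcg/mL·hr
F = (AUC_ev/D_ev)/(AUC_iv/D_iv) = (193.1485/125)/(198.7835/50) = 1.545188/3.97567 = 0.3887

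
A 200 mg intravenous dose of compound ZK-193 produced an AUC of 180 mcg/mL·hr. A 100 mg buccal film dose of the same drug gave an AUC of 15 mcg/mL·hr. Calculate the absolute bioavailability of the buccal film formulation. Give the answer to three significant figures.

F = 0.167

F = (AUC_ev / D_ev) / (AUC_iv / D_iv)
  = (15/100) / (180/200)
  = 0.15 / 0.9 = 0.1667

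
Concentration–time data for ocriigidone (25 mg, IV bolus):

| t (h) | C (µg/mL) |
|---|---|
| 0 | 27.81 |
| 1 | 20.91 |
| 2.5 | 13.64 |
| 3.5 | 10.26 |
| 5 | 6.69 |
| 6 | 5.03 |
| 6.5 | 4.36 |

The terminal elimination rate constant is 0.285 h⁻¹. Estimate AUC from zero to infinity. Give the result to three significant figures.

Trapezoidal AUC_0→6.5:
  [0→1]: (27.81+20.91)/2 × 1 = 24.36
  [1→2.5]: (20.91+13.64)/2 × 1.5 = 25.9125
  [2.5→3.5]: (13.64+10.26)/2 × 1 = 11.95
  [3.5→5]: (10.26+6.69)/2 × 1.5 = 12.7125
  [5→6]: (6.69+5.03)/2 × 1 = 5.86
  [6→6.5]: (5.03+4.36)/2 × 0.5 = 2.3475
  Sum = 83.1425 µg/mL·h
Extrapolated tail: C_last / k_e = 4.36 / 0.285 = 15.298
AUC_0→∞ = 83.1425 + 15.298 = 98.4405 µg/mL·h

AUC = 98.4 µg/mL·h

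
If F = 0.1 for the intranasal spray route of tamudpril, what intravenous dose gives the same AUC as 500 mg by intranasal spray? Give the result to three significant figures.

Systemic exposure from an extravascular dose = F × D_ev, so the equivalent IV dose is F × D_ev.
D_iv = F × D_ev = 0.1 × 500 = 50 mg

D_iv = 50.0 mg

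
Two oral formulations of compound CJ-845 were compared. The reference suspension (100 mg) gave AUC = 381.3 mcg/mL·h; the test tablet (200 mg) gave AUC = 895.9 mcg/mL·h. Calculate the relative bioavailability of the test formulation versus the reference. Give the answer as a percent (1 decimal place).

F_rel = (AUC_test/D_test) / (AUC_ref/D_ref)
      = (895.9/200) / (381.3/100)
      = 4.4795 / 3.813 = 1.1748 = 117.48%

F_rel = 117.5%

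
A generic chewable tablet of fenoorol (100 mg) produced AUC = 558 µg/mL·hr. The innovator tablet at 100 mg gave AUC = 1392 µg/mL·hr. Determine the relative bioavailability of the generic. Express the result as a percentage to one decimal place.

F_rel = 40.1%

F_rel = (AUC_test/D_test) / (AUC_ref/D_ref)
      = (558/100) / (1392/100)
      = 5.58 / 13.92 = 0.4009 = 40.09%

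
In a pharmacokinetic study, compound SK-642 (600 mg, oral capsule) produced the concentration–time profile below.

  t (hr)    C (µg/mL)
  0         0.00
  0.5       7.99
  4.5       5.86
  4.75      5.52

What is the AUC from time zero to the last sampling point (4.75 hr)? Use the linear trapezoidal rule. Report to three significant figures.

AUC = 31.1 µg/mL·hr

Trapezoidal AUC_0→4.75:
  [0→0.5]: (0.00+7.99)/2 × 0.5 = 1.9975
  [0.5→4.5]: (7.99+5.86)/2 × 4 = 27.7
  [4.5→4.75]: (5.86+5.52)/2 × 0.25 = 1.4225
  Sum = 31.12 µg/mL·hr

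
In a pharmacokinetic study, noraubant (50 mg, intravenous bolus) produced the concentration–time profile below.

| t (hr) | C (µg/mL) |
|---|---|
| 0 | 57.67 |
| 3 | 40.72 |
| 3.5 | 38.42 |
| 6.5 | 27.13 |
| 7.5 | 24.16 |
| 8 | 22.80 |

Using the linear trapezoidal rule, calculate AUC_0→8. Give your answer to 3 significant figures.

AUC = 303 µg/mL·hr

Trapezoidal AUC_0→8:
  [0→3]: (57.67+40.72)/2 × 3 = 147.585
  [3→3.5]: (40.72+38.42)/2 × 0.5 = 19.785
  [3.5→6.5]: (38.42+27.13)/2 × 3 = 98.325
  [6.5→7.5]: (27.13+24.16)/2 × 1 = 25.645
  [7.5→8]: (24.16+22.80)/2 × 0.5 = 11.74
  Sum = 303.08 µg/mL·hr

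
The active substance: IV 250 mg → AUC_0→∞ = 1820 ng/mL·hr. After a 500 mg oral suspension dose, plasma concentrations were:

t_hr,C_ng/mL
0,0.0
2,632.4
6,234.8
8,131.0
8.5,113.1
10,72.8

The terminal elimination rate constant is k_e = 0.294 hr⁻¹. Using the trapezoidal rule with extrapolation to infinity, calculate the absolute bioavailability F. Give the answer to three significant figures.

Trapezoidal AUC_0→10 (oral suspension):
  [0→2]: (0.0+632.4)/2 × 2 = 632.4
  [2→6]: (632.4+234.8)/2 × 4 = 1734.4
  [6→8]: (234.8+131.0)/2 × 2 = 365.8
  [8→8.5]: (131.0+113.1)/2 × 0.5 = 61.025
  [8.5→10]: (113.1+72.8)/2 × 1.5 = 139.425
  Sum = 2933.05 ng/mL·hr
Tail: C_last/k_e = 72.8/0.294 = 247.619
AUC_0→∞ (oral suspension) = 2933.05 + 247.619 = 3180.669 ng/mL·hr
F = (AUC_ev/D_ev)/(AUC_iv/D_iv) = (3180.669/500)/(1820/250) = 6.361338/7.28 = 0.8738

F = 0.874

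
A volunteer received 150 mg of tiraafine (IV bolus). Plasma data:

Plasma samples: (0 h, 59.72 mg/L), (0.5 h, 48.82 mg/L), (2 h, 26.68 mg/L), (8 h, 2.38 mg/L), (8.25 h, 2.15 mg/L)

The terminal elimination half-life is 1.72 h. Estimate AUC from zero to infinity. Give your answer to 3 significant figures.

Trapezoidal AUC_0→8.25:
  [0→0.5]: (59.72+48.82)/2 × 0.5 = 27.135
  [0.5→2]: (48.82+26.68)/2 × 1.5 = 56.625
  [2→8]: (26.68+2.38)/2 × 6 = 87.18
  [8→8.25]: (2.38+2.15)/2 × 0.25 = 0.56625
  Sum = 171.50625 mg/L·h
k_e = ln2 / t½ = 0.693147 / 1.72 = 0.4030 h^-1
Extrapolated tail: C_last / k_e = 2.15 / 0.403 = 5.335
AUC_0→∞ = 171.50625 + 5.335 = 176.84125 mg/L·h

AUC = 177 mg/L·h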